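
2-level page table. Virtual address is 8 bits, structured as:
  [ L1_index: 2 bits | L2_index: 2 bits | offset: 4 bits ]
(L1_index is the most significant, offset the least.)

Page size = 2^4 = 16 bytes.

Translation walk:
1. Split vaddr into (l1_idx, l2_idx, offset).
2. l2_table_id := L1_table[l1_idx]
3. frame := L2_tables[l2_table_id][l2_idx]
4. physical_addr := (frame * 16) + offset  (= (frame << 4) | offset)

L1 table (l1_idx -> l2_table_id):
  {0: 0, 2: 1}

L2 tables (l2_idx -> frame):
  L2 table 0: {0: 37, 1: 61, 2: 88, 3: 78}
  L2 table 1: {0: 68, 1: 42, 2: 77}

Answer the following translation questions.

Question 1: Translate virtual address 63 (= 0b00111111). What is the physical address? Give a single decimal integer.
Answer: 1263

Derivation:
vaddr = 63 = 0b00111111
Split: l1_idx=0, l2_idx=3, offset=15
L1[0] = 0
L2[0][3] = 78
paddr = 78 * 16 + 15 = 1263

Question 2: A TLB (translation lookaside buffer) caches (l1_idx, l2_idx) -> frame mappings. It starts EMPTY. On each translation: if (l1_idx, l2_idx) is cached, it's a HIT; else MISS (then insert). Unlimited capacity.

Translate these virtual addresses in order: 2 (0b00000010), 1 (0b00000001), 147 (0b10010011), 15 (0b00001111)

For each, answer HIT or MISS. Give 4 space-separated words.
vaddr=2: (0,0) not in TLB -> MISS, insert
vaddr=1: (0,0) in TLB -> HIT
vaddr=147: (2,1) not in TLB -> MISS, insert
vaddr=15: (0,0) in TLB -> HIT

Answer: MISS HIT MISS HIT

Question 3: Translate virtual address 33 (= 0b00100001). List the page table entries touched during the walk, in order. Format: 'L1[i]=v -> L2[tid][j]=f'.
Answer: L1[0]=0 -> L2[0][2]=88

Derivation:
vaddr = 33 = 0b00100001
Split: l1_idx=0, l2_idx=2, offset=1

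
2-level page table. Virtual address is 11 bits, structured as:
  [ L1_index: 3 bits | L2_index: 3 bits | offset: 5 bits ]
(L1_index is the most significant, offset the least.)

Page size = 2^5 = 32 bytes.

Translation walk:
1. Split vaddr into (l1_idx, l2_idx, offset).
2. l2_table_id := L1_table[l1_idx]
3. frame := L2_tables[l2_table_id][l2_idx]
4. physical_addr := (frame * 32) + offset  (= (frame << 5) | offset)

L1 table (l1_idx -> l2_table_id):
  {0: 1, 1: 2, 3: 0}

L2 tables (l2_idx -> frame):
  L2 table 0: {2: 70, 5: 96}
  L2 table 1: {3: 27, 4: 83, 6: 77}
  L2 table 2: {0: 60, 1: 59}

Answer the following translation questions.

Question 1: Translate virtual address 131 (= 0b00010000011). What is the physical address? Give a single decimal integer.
Answer: 2659

Derivation:
vaddr = 131 = 0b00010000011
Split: l1_idx=0, l2_idx=4, offset=3
L1[0] = 1
L2[1][4] = 83
paddr = 83 * 32 + 3 = 2659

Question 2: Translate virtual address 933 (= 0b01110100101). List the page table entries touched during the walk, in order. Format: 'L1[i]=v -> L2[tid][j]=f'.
vaddr = 933 = 0b01110100101
Split: l1_idx=3, l2_idx=5, offset=5

Answer: L1[3]=0 -> L2[0][5]=96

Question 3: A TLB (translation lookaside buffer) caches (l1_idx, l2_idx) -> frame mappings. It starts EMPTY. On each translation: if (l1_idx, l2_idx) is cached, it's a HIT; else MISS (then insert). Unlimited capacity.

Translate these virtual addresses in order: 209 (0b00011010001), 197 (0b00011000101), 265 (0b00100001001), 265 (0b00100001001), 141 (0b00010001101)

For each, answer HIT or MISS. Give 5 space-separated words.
vaddr=209: (0,6) not in TLB -> MISS, insert
vaddr=197: (0,6) in TLB -> HIT
vaddr=265: (1,0) not in TLB -> MISS, insert
vaddr=265: (1,0) in TLB -> HIT
vaddr=141: (0,4) not in TLB -> MISS, insert

Answer: MISS HIT MISS HIT MISS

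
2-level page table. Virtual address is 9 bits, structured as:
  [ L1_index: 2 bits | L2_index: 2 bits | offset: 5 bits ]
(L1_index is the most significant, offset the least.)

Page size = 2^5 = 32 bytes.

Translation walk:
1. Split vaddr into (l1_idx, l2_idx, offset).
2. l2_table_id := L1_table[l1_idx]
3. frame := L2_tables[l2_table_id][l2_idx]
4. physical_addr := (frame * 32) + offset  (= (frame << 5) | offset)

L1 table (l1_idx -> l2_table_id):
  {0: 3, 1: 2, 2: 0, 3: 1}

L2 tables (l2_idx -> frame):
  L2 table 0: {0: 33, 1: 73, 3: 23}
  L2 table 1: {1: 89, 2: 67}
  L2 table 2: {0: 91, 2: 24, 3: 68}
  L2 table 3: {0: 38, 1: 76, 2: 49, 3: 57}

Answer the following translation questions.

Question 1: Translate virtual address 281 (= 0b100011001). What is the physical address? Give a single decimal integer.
vaddr = 281 = 0b100011001
Split: l1_idx=2, l2_idx=0, offset=25
L1[2] = 0
L2[0][0] = 33
paddr = 33 * 32 + 25 = 1081

Answer: 1081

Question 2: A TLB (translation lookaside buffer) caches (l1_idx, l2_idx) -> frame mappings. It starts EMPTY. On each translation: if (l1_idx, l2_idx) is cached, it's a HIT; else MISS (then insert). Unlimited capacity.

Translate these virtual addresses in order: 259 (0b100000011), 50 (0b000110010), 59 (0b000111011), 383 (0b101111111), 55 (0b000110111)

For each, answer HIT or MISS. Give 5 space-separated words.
vaddr=259: (2,0) not in TLB -> MISS, insert
vaddr=50: (0,1) not in TLB -> MISS, insert
vaddr=59: (0,1) in TLB -> HIT
vaddr=383: (2,3) not in TLB -> MISS, insert
vaddr=55: (0,1) in TLB -> HIT

Answer: MISS MISS HIT MISS HIT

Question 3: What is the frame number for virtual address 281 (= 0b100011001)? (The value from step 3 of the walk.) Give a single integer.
Answer: 33

Derivation:
vaddr = 281: l1_idx=2, l2_idx=0
L1[2] = 0; L2[0][0] = 33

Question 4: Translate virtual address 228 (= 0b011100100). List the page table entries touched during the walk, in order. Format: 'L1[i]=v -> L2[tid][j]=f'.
vaddr = 228 = 0b011100100
Split: l1_idx=1, l2_idx=3, offset=4

Answer: L1[1]=2 -> L2[2][3]=68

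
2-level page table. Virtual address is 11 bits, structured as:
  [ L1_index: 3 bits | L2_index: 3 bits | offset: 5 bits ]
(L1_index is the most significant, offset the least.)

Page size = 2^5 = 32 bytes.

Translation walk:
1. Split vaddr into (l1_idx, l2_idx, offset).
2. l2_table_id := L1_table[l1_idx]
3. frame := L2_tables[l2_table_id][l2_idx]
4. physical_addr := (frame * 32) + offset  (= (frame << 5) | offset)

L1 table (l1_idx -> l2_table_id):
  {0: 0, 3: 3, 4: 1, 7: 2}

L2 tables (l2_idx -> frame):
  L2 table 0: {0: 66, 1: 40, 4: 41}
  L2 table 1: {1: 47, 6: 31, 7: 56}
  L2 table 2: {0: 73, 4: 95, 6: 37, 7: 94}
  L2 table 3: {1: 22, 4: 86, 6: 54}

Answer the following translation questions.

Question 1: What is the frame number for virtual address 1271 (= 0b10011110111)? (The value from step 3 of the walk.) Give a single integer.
Answer: 56

Derivation:
vaddr = 1271: l1_idx=4, l2_idx=7
L1[4] = 1; L2[1][7] = 56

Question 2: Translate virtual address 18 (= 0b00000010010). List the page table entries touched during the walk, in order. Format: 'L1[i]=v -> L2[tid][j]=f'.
vaddr = 18 = 0b00000010010
Split: l1_idx=0, l2_idx=0, offset=18

Answer: L1[0]=0 -> L2[0][0]=66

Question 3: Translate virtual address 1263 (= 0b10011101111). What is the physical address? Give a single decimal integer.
Answer: 1807

Derivation:
vaddr = 1263 = 0b10011101111
Split: l1_idx=4, l2_idx=7, offset=15
L1[4] = 1
L2[1][7] = 56
paddr = 56 * 32 + 15 = 1807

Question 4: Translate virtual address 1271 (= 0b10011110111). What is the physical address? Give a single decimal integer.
vaddr = 1271 = 0b10011110111
Split: l1_idx=4, l2_idx=7, offset=23
L1[4] = 1
L2[1][7] = 56
paddr = 56 * 32 + 23 = 1815

Answer: 1815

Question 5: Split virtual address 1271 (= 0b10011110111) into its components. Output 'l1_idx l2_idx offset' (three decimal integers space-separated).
vaddr = 1271 = 0b10011110111
  top 3 bits -> l1_idx = 4
  next 3 bits -> l2_idx = 7
  bottom 5 bits -> offset = 23

Answer: 4 7 23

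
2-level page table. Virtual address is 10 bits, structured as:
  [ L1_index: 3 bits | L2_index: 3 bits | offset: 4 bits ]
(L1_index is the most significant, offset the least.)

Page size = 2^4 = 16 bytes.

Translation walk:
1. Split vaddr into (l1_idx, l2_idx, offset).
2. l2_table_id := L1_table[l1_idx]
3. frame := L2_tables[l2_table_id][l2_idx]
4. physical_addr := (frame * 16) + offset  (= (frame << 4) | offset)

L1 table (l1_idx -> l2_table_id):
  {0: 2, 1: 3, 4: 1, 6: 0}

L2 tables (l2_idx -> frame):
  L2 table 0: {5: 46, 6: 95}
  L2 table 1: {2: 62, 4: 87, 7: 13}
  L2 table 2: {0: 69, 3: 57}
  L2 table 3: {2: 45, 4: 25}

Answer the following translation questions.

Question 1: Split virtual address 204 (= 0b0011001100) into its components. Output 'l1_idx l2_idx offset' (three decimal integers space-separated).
vaddr = 204 = 0b0011001100
  top 3 bits -> l1_idx = 1
  next 3 bits -> l2_idx = 4
  bottom 4 bits -> offset = 12

Answer: 1 4 12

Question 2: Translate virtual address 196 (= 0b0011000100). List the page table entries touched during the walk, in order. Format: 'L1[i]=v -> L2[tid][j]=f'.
Answer: L1[1]=3 -> L2[3][4]=25

Derivation:
vaddr = 196 = 0b0011000100
Split: l1_idx=1, l2_idx=4, offset=4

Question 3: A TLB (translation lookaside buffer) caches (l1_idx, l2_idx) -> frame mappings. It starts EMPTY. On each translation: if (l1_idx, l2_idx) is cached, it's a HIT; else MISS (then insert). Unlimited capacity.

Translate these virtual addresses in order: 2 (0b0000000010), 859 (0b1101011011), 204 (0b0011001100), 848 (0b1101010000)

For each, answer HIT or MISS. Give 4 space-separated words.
Answer: MISS MISS MISS HIT

Derivation:
vaddr=2: (0,0) not in TLB -> MISS, insert
vaddr=859: (6,5) not in TLB -> MISS, insert
vaddr=204: (1,4) not in TLB -> MISS, insert
vaddr=848: (6,5) in TLB -> HIT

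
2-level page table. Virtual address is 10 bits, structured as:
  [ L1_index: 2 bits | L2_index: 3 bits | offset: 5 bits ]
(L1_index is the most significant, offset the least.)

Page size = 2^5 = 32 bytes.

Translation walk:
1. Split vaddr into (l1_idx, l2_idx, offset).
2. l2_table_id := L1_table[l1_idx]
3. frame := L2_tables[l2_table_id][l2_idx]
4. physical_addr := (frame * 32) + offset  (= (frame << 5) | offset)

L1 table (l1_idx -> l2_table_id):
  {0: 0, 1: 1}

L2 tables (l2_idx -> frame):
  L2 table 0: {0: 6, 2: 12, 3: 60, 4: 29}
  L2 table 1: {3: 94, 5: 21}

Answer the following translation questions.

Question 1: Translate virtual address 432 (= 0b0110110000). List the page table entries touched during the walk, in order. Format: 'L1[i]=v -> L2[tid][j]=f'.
vaddr = 432 = 0b0110110000
Split: l1_idx=1, l2_idx=5, offset=16

Answer: L1[1]=1 -> L2[1][5]=21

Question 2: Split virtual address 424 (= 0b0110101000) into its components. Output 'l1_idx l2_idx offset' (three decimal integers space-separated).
Answer: 1 5 8

Derivation:
vaddr = 424 = 0b0110101000
  top 2 bits -> l1_idx = 1
  next 3 bits -> l2_idx = 5
  bottom 5 bits -> offset = 8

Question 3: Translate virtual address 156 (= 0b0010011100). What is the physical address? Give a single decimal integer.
Answer: 956

Derivation:
vaddr = 156 = 0b0010011100
Split: l1_idx=0, l2_idx=4, offset=28
L1[0] = 0
L2[0][4] = 29
paddr = 29 * 32 + 28 = 956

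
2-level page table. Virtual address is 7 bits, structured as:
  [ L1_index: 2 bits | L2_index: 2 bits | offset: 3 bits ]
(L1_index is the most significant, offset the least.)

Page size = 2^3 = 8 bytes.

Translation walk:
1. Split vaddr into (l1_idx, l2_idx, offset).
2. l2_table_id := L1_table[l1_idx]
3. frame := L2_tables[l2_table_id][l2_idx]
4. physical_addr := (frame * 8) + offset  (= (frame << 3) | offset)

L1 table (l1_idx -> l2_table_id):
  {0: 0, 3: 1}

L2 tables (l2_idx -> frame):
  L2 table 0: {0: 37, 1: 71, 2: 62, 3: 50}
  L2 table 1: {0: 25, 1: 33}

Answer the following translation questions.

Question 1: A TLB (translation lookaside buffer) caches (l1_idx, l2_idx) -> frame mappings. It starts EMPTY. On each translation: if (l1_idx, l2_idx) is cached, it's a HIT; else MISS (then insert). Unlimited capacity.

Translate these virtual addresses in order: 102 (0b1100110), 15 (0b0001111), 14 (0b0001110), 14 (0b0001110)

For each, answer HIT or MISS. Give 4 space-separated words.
Answer: MISS MISS HIT HIT

Derivation:
vaddr=102: (3,0) not in TLB -> MISS, insert
vaddr=15: (0,1) not in TLB -> MISS, insert
vaddr=14: (0,1) in TLB -> HIT
vaddr=14: (0,1) in TLB -> HIT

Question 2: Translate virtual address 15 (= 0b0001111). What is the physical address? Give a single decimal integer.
vaddr = 15 = 0b0001111
Split: l1_idx=0, l2_idx=1, offset=7
L1[0] = 0
L2[0][1] = 71
paddr = 71 * 8 + 7 = 575

Answer: 575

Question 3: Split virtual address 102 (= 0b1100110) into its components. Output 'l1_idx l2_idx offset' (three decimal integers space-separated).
Answer: 3 0 6

Derivation:
vaddr = 102 = 0b1100110
  top 2 bits -> l1_idx = 3
  next 2 bits -> l2_idx = 0
  bottom 3 bits -> offset = 6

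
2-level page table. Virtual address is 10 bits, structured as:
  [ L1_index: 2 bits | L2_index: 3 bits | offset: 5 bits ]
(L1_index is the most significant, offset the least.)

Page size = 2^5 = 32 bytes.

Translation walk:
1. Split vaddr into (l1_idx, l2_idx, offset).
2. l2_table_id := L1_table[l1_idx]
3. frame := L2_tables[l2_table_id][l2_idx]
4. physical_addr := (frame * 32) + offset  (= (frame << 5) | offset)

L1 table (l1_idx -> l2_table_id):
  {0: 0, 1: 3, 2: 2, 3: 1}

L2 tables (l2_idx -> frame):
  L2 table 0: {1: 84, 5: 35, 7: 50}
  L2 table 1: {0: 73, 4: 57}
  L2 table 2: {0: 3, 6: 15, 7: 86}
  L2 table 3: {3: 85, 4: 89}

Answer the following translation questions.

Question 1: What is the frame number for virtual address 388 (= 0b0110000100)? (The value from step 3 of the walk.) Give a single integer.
vaddr = 388: l1_idx=1, l2_idx=4
L1[1] = 3; L2[3][4] = 89

Answer: 89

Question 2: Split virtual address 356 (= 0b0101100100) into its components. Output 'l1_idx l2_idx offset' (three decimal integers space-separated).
vaddr = 356 = 0b0101100100
  top 2 bits -> l1_idx = 1
  next 3 bits -> l2_idx = 3
  bottom 5 bits -> offset = 4

Answer: 1 3 4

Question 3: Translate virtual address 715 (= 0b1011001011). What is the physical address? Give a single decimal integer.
Answer: 491

Derivation:
vaddr = 715 = 0b1011001011
Split: l1_idx=2, l2_idx=6, offset=11
L1[2] = 2
L2[2][6] = 15
paddr = 15 * 32 + 11 = 491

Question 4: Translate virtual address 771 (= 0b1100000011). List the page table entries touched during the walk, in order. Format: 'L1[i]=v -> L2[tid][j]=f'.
vaddr = 771 = 0b1100000011
Split: l1_idx=3, l2_idx=0, offset=3

Answer: L1[3]=1 -> L2[1][0]=73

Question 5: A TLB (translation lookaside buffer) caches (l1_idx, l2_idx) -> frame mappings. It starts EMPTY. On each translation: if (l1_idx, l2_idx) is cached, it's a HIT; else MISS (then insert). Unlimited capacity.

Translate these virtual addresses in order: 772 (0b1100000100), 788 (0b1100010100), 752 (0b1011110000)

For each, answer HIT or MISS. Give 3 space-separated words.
vaddr=772: (3,0) not in TLB -> MISS, insert
vaddr=788: (3,0) in TLB -> HIT
vaddr=752: (2,7) not in TLB -> MISS, insert

Answer: MISS HIT MISS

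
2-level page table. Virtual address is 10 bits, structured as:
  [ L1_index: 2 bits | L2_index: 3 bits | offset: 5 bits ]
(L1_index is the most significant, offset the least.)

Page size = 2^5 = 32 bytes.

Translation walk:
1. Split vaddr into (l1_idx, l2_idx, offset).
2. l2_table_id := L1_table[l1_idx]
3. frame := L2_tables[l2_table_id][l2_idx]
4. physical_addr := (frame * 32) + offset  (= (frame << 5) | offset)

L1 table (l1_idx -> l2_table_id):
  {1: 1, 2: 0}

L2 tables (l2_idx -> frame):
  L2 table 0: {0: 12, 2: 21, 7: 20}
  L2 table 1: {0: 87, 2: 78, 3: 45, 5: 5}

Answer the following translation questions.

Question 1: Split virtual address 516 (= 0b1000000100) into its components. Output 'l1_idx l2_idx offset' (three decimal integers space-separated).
Answer: 2 0 4

Derivation:
vaddr = 516 = 0b1000000100
  top 2 bits -> l1_idx = 2
  next 3 bits -> l2_idx = 0
  bottom 5 bits -> offset = 4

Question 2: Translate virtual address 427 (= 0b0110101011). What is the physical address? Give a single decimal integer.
Answer: 171

Derivation:
vaddr = 427 = 0b0110101011
Split: l1_idx=1, l2_idx=5, offset=11
L1[1] = 1
L2[1][5] = 5
paddr = 5 * 32 + 11 = 171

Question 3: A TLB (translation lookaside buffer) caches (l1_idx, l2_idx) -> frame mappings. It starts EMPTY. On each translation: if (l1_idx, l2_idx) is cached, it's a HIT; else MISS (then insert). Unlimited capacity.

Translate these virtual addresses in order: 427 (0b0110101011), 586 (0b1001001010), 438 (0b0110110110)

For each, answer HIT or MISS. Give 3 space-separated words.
Answer: MISS MISS HIT

Derivation:
vaddr=427: (1,5) not in TLB -> MISS, insert
vaddr=586: (2,2) not in TLB -> MISS, insert
vaddr=438: (1,5) in TLB -> HIT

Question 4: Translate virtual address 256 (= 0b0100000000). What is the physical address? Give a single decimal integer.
Answer: 2784

Derivation:
vaddr = 256 = 0b0100000000
Split: l1_idx=1, l2_idx=0, offset=0
L1[1] = 1
L2[1][0] = 87
paddr = 87 * 32 + 0 = 2784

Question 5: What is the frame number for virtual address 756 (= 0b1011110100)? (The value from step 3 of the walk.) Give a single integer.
Answer: 20

Derivation:
vaddr = 756: l1_idx=2, l2_idx=7
L1[2] = 0; L2[0][7] = 20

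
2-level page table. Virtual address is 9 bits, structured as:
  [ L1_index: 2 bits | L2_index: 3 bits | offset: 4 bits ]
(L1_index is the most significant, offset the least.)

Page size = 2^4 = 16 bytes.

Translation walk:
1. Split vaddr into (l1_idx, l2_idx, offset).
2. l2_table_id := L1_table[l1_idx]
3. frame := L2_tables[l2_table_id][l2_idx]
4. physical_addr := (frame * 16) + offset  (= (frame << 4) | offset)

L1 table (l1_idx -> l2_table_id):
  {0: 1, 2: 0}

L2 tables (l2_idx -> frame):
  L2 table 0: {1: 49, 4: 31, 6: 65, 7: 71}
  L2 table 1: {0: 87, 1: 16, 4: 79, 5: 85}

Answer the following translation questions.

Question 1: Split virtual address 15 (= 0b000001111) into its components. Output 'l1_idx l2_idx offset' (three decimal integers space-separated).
Answer: 0 0 15

Derivation:
vaddr = 15 = 0b000001111
  top 2 bits -> l1_idx = 0
  next 3 bits -> l2_idx = 0
  bottom 4 bits -> offset = 15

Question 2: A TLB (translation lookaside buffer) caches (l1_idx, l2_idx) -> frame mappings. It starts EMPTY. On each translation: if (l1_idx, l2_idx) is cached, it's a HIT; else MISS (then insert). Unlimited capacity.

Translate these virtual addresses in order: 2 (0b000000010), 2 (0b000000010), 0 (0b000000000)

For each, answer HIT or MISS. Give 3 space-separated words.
Answer: MISS HIT HIT

Derivation:
vaddr=2: (0,0) not in TLB -> MISS, insert
vaddr=2: (0,0) in TLB -> HIT
vaddr=0: (0,0) in TLB -> HIT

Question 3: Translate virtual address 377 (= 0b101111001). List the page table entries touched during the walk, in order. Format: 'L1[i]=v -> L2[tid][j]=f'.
Answer: L1[2]=0 -> L2[0][7]=71

Derivation:
vaddr = 377 = 0b101111001
Split: l1_idx=2, l2_idx=7, offset=9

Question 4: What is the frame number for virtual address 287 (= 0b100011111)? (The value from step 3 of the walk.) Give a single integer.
vaddr = 287: l1_idx=2, l2_idx=1
L1[2] = 0; L2[0][1] = 49

Answer: 49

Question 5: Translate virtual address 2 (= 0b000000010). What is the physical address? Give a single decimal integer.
vaddr = 2 = 0b000000010
Split: l1_idx=0, l2_idx=0, offset=2
L1[0] = 1
L2[1][0] = 87
paddr = 87 * 16 + 2 = 1394

Answer: 1394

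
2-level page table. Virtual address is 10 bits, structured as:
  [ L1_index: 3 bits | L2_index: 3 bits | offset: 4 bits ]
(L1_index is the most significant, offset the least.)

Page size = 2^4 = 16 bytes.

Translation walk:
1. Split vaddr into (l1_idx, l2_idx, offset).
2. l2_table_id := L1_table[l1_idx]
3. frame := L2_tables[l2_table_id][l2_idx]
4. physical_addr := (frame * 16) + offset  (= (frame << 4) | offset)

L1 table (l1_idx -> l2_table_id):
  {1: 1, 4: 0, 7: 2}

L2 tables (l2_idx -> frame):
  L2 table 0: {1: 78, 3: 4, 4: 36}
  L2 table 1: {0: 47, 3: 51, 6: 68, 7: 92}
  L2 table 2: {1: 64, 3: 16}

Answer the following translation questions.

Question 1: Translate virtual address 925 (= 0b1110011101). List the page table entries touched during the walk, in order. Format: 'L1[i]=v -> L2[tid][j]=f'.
Answer: L1[7]=2 -> L2[2][1]=64

Derivation:
vaddr = 925 = 0b1110011101
Split: l1_idx=7, l2_idx=1, offset=13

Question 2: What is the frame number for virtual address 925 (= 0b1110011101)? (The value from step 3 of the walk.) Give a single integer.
Answer: 64

Derivation:
vaddr = 925: l1_idx=7, l2_idx=1
L1[7] = 2; L2[2][1] = 64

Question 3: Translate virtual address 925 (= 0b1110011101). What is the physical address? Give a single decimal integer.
Answer: 1037

Derivation:
vaddr = 925 = 0b1110011101
Split: l1_idx=7, l2_idx=1, offset=13
L1[7] = 2
L2[2][1] = 64
paddr = 64 * 16 + 13 = 1037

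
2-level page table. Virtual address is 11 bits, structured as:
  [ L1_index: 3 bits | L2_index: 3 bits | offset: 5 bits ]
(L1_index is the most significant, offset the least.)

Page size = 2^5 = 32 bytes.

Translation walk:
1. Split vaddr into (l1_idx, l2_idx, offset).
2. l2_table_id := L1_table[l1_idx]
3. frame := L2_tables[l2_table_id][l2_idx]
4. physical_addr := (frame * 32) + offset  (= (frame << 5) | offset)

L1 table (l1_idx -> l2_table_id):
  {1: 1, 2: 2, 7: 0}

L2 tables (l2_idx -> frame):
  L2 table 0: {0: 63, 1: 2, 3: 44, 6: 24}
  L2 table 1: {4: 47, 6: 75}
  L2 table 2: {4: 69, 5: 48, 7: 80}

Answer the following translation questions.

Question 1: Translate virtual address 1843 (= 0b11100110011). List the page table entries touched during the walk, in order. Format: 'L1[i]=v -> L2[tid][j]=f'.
vaddr = 1843 = 0b11100110011
Split: l1_idx=7, l2_idx=1, offset=19

Answer: L1[7]=0 -> L2[0][1]=2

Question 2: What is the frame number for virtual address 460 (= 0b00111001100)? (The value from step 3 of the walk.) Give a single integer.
vaddr = 460: l1_idx=1, l2_idx=6
L1[1] = 1; L2[1][6] = 75

Answer: 75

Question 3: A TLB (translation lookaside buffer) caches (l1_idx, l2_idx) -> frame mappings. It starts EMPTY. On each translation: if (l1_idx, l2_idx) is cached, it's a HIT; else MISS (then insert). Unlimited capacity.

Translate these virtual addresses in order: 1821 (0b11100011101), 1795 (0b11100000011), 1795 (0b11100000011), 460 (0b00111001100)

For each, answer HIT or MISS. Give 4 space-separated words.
vaddr=1821: (7,0) not in TLB -> MISS, insert
vaddr=1795: (7,0) in TLB -> HIT
vaddr=1795: (7,0) in TLB -> HIT
vaddr=460: (1,6) not in TLB -> MISS, insert

Answer: MISS HIT HIT MISS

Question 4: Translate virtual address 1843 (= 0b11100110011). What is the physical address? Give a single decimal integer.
Answer: 83

Derivation:
vaddr = 1843 = 0b11100110011
Split: l1_idx=7, l2_idx=1, offset=19
L1[7] = 0
L2[0][1] = 2
paddr = 2 * 32 + 19 = 83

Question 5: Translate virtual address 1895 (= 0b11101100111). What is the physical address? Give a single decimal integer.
Answer: 1415

Derivation:
vaddr = 1895 = 0b11101100111
Split: l1_idx=7, l2_idx=3, offset=7
L1[7] = 0
L2[0][3] = 44
paddr = 44 * 32 + 7 = 1415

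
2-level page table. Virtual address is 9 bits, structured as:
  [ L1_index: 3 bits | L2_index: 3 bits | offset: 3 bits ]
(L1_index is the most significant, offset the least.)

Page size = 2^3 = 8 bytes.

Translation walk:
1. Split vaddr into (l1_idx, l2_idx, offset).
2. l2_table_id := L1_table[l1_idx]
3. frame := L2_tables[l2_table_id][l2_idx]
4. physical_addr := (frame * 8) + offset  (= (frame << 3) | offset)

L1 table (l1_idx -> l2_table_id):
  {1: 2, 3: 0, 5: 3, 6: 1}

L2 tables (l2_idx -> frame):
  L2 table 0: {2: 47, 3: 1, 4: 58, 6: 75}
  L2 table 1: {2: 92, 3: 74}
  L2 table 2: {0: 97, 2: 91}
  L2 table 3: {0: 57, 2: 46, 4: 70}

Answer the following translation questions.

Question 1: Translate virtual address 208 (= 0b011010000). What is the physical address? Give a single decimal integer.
vaddr = 208 = 0b011010000
Split: l1_idx=3, l2_idx=2, offset=0
L1[3] = 0
L2[0][2] = 47
paddr = 47 * 8 + 0 = 376

Answer: 376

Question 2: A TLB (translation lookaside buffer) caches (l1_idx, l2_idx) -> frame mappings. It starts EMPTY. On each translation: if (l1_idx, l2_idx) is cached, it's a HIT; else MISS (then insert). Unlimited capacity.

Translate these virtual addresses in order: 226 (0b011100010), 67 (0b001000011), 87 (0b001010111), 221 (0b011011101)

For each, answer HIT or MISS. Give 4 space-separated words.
Answer: MISS MISS MISS MISS

Derivation:
vaddr=226: (3,4) not in TLB -> MISS, insert
vaddr=67: (1,0) not in TLB -> MISS, insert
vaddr=87: (1,2) not in TLB -> MISS, insert
vaddr=221: (3,3) not in TLB -> MISS, insert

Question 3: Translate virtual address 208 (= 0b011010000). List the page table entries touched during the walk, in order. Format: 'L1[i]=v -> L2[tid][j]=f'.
Answer: L1[3]=0 -> L2[0][2]=47

Derivation:
vaddr = 208 = 0b011010000
Split: l1_idx=3, l2_idx=2, offset=0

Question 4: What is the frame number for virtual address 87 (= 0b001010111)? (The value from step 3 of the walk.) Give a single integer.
vaddr = 87: l1_idx=1, l2_idx=2
L1[1] = 2; L2[2][2] = 91

Answer: 91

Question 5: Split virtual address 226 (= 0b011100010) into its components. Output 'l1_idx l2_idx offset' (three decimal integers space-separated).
vaddr = 226 = 0b011100010
  top 3 bits -> l1_idx = 3
  next 3 bits -> l2_idx = 4
  bottom 3 bits -> offset = 2

Answer: 3 4 2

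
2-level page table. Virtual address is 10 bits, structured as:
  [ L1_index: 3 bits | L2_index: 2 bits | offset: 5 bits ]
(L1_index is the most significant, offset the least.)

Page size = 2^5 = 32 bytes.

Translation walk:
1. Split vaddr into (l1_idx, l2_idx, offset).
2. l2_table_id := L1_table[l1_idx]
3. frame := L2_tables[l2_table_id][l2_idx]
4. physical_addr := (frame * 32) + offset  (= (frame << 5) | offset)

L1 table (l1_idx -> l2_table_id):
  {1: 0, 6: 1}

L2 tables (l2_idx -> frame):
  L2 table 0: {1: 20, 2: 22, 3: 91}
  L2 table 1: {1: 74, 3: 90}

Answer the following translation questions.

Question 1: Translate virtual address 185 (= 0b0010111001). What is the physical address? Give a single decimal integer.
vaddr = 185 = 0b0010111001
Split: l1_idx=1, l2_idx=1, offset=25
L1[1] = 0
L2[0][1] = 20
paddr = 20 * 32 + 25 = 665

Answer: 665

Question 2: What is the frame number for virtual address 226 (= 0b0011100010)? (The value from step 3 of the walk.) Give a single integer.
vaddr = 226: l1_idx=1, l2_idx=3
L1[1] = 0; L2[0][3] = 91

Answer: 91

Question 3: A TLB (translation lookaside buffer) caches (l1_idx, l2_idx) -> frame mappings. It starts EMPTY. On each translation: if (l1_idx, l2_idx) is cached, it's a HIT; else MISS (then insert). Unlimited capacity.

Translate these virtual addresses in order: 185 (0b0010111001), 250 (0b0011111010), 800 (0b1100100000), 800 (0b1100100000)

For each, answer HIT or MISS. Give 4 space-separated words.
Answer: MISS MISS MISS HIT

Derivation:
vaddr=185: (1,1) not in TLB -> MISS, insert
vaddr=250: (1,3) not in TLB -> MISS, insert
vaddr=800: (6,1) not in TLB -> MISS, insert
vaddr=800: (6,1) in TLB -> HIT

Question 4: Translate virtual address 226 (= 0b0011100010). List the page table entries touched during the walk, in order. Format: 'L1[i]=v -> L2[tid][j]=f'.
vaddr = 226 = 0b0011100010
Split: l1_idx=1, l2_idx=3, offset=2

Answer: L1[1]=0 -> L2[0][3]=91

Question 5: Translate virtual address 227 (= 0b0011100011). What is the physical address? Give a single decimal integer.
vaddr = 227 = 0b0011100011
Split: l1_idx=1, l2_idx=3, offset=3
L1[1] = 0
L2[0][3] = 91
paddr = 91 * 32 + 3 = 2915

Answer: 2915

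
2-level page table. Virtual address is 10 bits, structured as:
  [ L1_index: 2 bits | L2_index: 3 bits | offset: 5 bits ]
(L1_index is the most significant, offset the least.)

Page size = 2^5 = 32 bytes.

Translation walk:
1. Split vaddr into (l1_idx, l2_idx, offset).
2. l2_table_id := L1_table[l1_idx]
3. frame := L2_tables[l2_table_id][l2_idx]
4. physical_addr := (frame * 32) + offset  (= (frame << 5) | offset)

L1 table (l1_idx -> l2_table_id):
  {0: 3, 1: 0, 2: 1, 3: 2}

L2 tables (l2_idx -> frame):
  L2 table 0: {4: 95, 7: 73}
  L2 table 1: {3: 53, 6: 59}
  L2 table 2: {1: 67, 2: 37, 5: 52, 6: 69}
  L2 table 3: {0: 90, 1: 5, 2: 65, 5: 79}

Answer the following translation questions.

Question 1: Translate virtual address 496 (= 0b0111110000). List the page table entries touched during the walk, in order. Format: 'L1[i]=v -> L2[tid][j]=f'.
vaddr = 496 = 0b0111110000
Split: l1_idx=1, l2_idx=7, offset=16

Answer: L1[1]=0 -> L2[0][7]=73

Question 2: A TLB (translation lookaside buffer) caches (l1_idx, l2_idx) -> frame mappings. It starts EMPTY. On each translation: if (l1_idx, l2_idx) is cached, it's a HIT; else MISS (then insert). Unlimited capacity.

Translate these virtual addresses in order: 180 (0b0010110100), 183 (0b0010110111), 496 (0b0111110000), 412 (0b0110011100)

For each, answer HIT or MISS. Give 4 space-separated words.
vaddr=180: (0,5) not in TLB -> MISS, insert
vaddr=183: (0,5) in TLB -> HIT
vaddr=496: (1,7) not in TLB -> MISS, insert
vaddr=412: (1,4) not in TLB -> MISS, insert

Answer: MISS HIT MISS MISS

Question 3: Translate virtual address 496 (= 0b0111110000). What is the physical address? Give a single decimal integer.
vaddr = 496 = 0b0111110000
Split: l1_idx=1, l2_idx=7, offset=16
L1[1] = 0
L2[0][7] = 73
paddr = 73 * 32 + 16 = 2352

Answer: 2352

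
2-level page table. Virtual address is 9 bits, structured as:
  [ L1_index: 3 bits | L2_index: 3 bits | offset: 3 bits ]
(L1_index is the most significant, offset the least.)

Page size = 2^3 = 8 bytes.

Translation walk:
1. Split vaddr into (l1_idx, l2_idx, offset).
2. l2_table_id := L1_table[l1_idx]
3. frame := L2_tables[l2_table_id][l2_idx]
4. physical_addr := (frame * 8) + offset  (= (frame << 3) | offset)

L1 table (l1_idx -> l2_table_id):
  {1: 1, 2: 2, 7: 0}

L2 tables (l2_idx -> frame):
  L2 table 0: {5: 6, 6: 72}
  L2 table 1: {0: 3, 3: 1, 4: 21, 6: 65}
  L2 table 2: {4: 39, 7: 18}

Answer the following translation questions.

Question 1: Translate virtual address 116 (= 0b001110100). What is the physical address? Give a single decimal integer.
vaddr = 116 = 0b001110100
Split: l1_idx=1, l2_idx=6, offset=4
L1[1] = 1
L2[1][6] = 65
paddr = 65 * 8 + 4 = 524

Answer: 524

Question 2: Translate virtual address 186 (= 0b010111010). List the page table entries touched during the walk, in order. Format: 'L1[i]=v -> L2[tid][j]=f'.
vaddr = 186 = 0b010111010
Split: l1_idx=2, l2_idx=7, offset=2

Answer: L1[2]=2 -> L2[2][7]=18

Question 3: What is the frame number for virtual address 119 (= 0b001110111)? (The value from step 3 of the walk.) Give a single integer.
vaddr = 119: l1_idx=1, l2_idx=6
L1[1] = 1; L2[1][6] = 65

Answer: 65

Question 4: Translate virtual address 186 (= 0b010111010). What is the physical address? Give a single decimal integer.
Answer: 146

Derivation:
vaddr = 186 = 0b010111010
Split: l1_idx=2, l2_idx=7, offset=2
L1[2] = 2
L2[2][7] = 18
paddr = 18 * 8 + 2 = 146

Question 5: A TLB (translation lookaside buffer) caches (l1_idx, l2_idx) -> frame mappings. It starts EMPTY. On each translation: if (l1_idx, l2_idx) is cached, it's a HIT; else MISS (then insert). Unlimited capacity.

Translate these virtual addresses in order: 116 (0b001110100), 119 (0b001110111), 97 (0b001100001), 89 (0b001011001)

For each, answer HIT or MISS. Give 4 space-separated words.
vaddr=116: (1,6) not in TLB -> MISS, insert
vaddr=119: (1,6) in TLB -> HIT
vaddr=97: (1,4) not in TLB -> MISS, insert
vaddr=89: (1,3) not in TLB -> MISS, insert

Answer: MISS HIT MISS MISS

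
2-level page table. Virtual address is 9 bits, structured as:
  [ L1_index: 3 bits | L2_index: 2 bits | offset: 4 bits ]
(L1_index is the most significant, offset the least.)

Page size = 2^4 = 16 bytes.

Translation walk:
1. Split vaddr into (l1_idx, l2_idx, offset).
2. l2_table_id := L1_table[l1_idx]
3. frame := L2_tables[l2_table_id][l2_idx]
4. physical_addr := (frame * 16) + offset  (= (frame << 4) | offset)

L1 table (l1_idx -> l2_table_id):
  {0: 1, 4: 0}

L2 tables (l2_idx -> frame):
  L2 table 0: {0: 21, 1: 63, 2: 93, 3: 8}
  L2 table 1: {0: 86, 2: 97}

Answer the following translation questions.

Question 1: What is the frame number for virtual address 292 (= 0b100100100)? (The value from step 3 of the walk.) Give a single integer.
Answer: 93

Derivation:
vaddr = 292: l1_idx=4, l2_idx=2
L1[4] = 0; L2[0][2] = 93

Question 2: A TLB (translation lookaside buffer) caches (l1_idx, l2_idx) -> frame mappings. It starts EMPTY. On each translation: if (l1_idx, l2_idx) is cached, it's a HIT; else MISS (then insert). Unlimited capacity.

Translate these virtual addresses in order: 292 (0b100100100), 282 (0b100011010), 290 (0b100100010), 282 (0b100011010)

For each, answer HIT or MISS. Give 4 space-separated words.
vaddr=292: (4,2) not in TLB -> MISS, insert
vaddr=282: (4,1) not in TLB -> MISS, insert
vaddr=290: (4,2) in TLB -> HIT
vaddr=282: (4,1) in TLB -> HIT

Answer: MISS MISS HIT HIT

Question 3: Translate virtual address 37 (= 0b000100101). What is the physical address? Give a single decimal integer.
vaddr = 37 = 0b000100101
Split: l1_idx=0, l2_idx=2, offset=5
L1[0] = 1
L2[1][2] = 97
paddr = 97 * 16 + 5 = 1557

Answer: 1557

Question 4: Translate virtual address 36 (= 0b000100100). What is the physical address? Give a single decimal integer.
Answer: 1556

Derivation:
vaddr = 36 = 0b000100100
Split: l1_idx=0, l2_idx=2, offset=4
L1[0] = 1
L2[1][2] = 97
paddr = 97 * 16 + 4 = 1556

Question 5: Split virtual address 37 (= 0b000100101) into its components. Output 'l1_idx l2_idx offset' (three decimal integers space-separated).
vaddr = 37 = 0b000100101
  top 3 bits -> l1_idx = 0
  next 2 bits -> l2_idx = 2
  bottom 4 bits -> offset = 5

Answer: 0 2 5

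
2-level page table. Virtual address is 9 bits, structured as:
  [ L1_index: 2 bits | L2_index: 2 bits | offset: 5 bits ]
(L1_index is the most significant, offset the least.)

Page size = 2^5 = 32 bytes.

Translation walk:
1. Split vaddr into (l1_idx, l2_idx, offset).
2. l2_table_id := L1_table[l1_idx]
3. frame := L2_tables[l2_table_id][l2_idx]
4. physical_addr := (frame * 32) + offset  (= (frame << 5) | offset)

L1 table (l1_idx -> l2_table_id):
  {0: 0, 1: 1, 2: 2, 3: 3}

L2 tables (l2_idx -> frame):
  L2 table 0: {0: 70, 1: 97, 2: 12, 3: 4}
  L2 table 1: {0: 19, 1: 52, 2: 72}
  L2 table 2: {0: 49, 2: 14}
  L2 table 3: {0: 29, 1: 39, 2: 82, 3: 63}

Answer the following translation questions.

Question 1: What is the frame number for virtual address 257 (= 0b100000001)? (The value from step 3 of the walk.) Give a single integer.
vaddr = 257: l1_idx=2, l2_idx=0
L1[2] = 2; L2[2][0] = 49

Answer: 49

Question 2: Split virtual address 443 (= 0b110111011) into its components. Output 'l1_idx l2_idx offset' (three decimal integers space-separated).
vaddr = 443 = 0b110111011
  top 2 bits -> l1_idx = 3
  next 2 bits -> l2_idx = 1
  bottom 5 bits -> offset = 27

Answer: 3 1 27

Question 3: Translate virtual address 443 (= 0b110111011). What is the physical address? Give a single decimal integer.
vaddr = 443 = 0b110111011
Split: l1_idx=3, l2_idx=1, offset=27
L1[3] = 3
L2[3][1] = 39
paddr = 39 * 32 + 27 = 1275

Answer: 1275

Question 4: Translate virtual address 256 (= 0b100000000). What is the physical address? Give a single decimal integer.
vaddr = 256 = 0b100000000
Split: l1_idx=2, l2_idx=0, offset=0
L1[2] = 2
L2[2][0] = 49
paddr = 49 * 32 + 0 = 1568

Answer: 1568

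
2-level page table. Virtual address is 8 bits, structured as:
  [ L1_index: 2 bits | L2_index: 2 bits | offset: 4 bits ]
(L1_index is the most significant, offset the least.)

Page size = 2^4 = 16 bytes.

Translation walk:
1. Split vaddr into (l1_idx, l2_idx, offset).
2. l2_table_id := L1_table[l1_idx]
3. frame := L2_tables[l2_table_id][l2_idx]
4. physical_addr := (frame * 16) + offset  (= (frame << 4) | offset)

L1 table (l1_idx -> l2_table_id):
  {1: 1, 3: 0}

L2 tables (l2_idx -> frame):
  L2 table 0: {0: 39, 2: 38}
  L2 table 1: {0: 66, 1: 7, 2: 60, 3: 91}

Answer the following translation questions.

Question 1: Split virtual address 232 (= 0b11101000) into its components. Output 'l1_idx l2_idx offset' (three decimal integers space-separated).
vaddr = 232 = 0b11101000
  top 2 bits -> l1_idx = 3
  next 2 bits -> l2_idx = 2
  bottom 4 bits -> offset = 8

Answer: 3 2 8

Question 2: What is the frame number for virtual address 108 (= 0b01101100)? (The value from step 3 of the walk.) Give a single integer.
vaddr = 108: l1_idx=1, l2_idx=2
L1[1] = 1; L2[1][2] = 60

Answer: 60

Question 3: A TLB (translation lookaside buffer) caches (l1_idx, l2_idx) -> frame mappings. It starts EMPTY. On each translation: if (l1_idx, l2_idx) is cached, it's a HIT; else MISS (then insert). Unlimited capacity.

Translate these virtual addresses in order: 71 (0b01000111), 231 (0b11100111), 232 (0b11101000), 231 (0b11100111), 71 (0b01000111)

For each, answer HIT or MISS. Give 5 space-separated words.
vaddr=71: (1,0) not in TLB -> MISS, insert
vaddr=231: (3,2) not in TLB -> MISS, insert
vaddr=232: (3,2) in TLB -> HIT
vaddr=231: (3,2) in TLB -> HIT
vaddr=71: (1,0) in TLB -> HIT

Answer: MISS MISS HIT HIT HIT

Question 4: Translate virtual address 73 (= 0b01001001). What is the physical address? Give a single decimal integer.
vaddr = 73 = 0b01001001
Split: l1_idx=1, l2_idx=0, offset=9
L1[1] = 1
L2[1][0] = 66
paddr = 66 * 16 + 9 = 1065

Answer: 1065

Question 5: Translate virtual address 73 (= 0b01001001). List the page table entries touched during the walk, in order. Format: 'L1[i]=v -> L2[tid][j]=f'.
Answer: L1[1]=1 -> L2[1][0]=66

Derivation:
vaddr = 73 = 0b01001001
Split: l1_idx=1, l2_idx=0, offset=9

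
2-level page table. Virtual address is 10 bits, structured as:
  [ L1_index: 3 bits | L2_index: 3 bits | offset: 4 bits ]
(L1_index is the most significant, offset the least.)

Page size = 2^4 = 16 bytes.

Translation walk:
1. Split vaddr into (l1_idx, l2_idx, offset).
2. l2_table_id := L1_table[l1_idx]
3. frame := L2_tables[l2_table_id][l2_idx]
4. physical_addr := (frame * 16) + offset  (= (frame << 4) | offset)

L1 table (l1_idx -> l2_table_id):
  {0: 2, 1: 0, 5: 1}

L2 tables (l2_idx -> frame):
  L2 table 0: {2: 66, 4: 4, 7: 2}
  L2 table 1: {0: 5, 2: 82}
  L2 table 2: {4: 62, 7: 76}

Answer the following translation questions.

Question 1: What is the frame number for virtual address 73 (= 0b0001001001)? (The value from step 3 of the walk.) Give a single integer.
Answer: 62

Derivation:
vaddr = 73: l1_idx=0, l2_idx=4
L1[0] = 2; L2[2][4] = 62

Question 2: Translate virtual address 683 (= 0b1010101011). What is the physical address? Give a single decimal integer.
vaddr = 683 = 0b1010101011
Split: l1_idx=5, l2_idx=2, offset=11
L1[5] = 1
L2[1][2] = 82
paddr = 82 * 16 + 11 = 1323

Answer: 1323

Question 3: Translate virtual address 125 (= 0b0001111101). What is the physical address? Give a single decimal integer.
Answer: 1229

Derivation:
vaddr = 125 = 0b0001111101
Split: l1_idx=0, l2_idx=7, offset=13
L1[0] = 2
L2[2][7] = 76
paddr = 76 * 16 + 13 = 1229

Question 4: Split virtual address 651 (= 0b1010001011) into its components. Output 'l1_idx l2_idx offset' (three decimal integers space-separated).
Answer: 5 0 11

Derivation:
vaddr = 651 = 0b1010001011
  top 3 bits -> l1_idx = 5
  next 3 bits -> l2_idx = 0
  bottom 4 bits -> offset = 11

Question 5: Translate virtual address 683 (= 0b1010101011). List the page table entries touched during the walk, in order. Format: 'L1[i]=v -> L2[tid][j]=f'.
Answer: L1[5]=1 -> L2[1][2]=82

Derivation:
vaddr = 683 = 0b1010101011
Split: l1_idx=5, l2_idx=2, offset=11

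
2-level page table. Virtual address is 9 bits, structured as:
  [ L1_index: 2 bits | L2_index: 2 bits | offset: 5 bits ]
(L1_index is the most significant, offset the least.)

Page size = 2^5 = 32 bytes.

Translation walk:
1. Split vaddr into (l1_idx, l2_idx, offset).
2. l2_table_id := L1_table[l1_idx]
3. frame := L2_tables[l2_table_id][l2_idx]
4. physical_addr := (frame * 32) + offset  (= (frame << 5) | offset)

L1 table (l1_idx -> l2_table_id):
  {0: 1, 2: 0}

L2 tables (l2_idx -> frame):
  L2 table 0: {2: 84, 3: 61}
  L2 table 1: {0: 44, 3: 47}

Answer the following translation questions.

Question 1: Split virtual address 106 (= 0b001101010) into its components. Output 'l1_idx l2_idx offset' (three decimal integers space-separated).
Answer: 0 3 10

Derivation:
vaddr = 106 = 0b001101010
  top 2 bits -> l1_idx = 0
  next 2 bits -> l2_idx = 3
  bottom 5 bits -> offset = 10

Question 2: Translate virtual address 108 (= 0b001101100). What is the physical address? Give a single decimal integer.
Answer: 1516

Derivation:
vaddr = 108 = 0b001101100
Split: l1_idx=0, l2_idx=3, offset=12
L1[0] = 1
L2[1][3] = 47
paddr = 47 * 32 + 12 = 1516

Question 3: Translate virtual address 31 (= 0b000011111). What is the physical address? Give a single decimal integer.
vaddr = 31 = 0b000011111
Split: l1_idx=0, l2_idx=0, offset=31
L1[0] = 1
L2[1][0] = 44
paddr = 44 * 32 + 31 = 1439

Answer: 1439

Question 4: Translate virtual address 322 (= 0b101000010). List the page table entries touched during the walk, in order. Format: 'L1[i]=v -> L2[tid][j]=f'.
Answer: L1[2]=0 -> L2[0][2]=84

Derivation:
vaddr = 322 = 0b101000010
Split: l1_idx=2, l2_idx=2, offset=2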